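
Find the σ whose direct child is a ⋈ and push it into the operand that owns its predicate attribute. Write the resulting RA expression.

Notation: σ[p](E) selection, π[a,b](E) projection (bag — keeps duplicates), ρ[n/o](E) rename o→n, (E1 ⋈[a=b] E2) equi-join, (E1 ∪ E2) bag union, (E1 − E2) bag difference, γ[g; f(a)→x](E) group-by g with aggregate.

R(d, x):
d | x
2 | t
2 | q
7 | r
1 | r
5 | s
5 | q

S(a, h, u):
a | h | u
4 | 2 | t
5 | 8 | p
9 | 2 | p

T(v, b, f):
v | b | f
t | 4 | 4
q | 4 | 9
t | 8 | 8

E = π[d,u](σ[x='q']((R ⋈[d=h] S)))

σ filters on x, owned by the left side.
E' = π[d,u]((σ[x='q'](R) ⋈[d=h] S))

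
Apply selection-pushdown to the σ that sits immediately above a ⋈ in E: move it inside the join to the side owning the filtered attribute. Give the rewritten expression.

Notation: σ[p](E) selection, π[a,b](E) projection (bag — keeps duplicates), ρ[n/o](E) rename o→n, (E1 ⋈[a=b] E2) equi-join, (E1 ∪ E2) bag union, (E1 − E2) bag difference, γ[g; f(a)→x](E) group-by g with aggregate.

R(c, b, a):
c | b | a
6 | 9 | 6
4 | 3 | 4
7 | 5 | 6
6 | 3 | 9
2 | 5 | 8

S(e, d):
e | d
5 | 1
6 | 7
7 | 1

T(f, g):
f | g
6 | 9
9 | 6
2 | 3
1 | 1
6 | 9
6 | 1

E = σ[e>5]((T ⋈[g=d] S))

σ filters on e, owned by the right side.
E' = (T ⋈[g=d] σ[e>5](S))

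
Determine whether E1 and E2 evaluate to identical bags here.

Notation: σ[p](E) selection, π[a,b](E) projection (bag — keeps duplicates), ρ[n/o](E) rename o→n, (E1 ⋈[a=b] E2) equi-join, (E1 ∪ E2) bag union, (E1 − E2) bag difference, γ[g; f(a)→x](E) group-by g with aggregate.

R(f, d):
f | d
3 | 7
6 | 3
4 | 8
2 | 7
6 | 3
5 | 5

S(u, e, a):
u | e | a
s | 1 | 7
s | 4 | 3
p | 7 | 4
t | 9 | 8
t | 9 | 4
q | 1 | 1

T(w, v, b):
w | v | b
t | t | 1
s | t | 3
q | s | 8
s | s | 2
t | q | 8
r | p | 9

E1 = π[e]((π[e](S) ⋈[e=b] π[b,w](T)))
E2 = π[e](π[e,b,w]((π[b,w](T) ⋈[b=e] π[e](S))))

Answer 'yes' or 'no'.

E1 stepwise |·|:
  S → 6
  π[e](S) → 6
  T → 6
  π[b,w](T) → 6
  (π[e](S) ⋈[e=b] π[b,w](T)) → 4
  π[e]((π[e](S) ⋈[e=b] π[b,w](T))) → 4
E2 stepwise |·|:
  T → 6
  π[b,w](T) → 6
  S → 6
  π[e](S) → 6
  (π[b,w](T) ⋈[b=e] π[e](S)) → 4
  π[e,b,w]((π[b,w](T) ⋈[b=e] π[e](S))) → 4
  π[e](π[e,b,w]((π[b,w](T) ⋈[b=e] π[e](S)))) → 4

E1 and E2 produce the same multiset:
e
1
1
9
9

yes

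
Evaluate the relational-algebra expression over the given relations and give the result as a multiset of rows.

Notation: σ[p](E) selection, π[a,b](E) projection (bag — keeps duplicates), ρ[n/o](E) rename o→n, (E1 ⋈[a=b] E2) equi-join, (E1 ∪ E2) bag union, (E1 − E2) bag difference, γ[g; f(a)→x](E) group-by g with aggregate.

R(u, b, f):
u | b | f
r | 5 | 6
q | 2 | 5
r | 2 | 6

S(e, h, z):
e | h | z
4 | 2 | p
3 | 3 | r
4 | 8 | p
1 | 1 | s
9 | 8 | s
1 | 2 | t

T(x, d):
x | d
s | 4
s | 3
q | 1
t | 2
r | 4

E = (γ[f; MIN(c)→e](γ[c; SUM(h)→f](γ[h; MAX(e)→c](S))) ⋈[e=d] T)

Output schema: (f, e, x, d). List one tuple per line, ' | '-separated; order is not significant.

Per-node cardinality:
  S → 6
  γ[h; MAX(e)→c](S) → 4
  γ[c; SUM(h)→f](γ[h; MAX(e)→c](S)) → 4
  γ[f; MIN(c)→e](γ[c; SUM(h)→f](γ[h; MAX(e)→c](S))) → 4
  T → 5
  (γ[f; MIN(c)→e](γ[c; SUM(h)→f](γ[h; MAX(e)→c](S))) ⋈[e=d] T) → 4

== RESULT ==
f | e | x | d
1 | 1 | q | 1
2 | 4 | r | 4
2 | 4 | s | 4
3 | 3 | s | 3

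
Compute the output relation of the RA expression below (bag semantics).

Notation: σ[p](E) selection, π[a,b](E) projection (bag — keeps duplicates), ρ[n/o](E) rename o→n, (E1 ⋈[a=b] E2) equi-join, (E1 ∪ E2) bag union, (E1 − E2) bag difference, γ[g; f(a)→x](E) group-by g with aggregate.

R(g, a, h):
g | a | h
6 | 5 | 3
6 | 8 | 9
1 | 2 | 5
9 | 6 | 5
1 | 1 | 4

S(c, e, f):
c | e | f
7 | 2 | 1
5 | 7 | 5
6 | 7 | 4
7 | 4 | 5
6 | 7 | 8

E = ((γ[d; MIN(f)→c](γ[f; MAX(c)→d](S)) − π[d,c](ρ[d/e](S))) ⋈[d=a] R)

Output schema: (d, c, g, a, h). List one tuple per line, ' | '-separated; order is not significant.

Row counts bottom-up:
  S → 5
  γ[f; MAX(c)→d](S) → 4
  γ[d; MIN(f)→c](γ[f; MAX(c)→d](S)) → 2
  S → 5
  ρ[d/e](S) → 5
  π[d,c](ρ[d/e](S)) → 5
  (γ[d; MIN(f)→c](γ[f; MAX(c)→d](S)) − π[d,c](ρ[d/e](S))) → 2
  R → 5
  ((γ[d; MIN(f)→c](γ[f; MAX(c)→d](S)) − π[d,c](ρ[d/e](S))) ⋈[d=a] R) → 1

== RESULT ==
d | c | g | a | h
6 | 4 | 9 | 6 | 5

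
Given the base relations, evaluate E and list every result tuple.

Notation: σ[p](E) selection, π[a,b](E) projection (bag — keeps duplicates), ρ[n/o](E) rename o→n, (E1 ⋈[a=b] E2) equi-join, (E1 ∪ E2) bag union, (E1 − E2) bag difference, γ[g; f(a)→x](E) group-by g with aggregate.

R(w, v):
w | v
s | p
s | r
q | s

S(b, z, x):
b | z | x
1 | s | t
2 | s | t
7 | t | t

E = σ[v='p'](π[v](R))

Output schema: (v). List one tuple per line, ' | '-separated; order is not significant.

Per-node cardinality:
  R → 3
  π[v](R) → 3
  σ[v='p'](π[v](R)) → 1

== RESULT ==
v
p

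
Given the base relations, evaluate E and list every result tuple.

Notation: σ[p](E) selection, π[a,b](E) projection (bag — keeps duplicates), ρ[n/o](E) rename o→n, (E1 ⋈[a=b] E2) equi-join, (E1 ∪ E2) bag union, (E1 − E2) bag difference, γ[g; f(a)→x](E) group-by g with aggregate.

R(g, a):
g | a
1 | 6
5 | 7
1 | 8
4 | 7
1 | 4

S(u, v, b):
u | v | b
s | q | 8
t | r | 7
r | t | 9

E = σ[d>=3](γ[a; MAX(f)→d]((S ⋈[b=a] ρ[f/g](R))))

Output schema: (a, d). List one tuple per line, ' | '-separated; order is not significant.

Row counts bottom-up:
  S → 3
  R → 5
  ρ[f/g](R) → 5
  (S ⋈[b=a] ρ[f/g](R)) → 3
  γ[a; MAX(f)→d]((S ⋈[b=a] ρ[f/g](R))) → 2
  σ[d>=3](γ[a; MAX(f)→d]((S ⋈[b=a] ρ[f/g](R)))) → 1

== RESULT ==
a | d
7 | 5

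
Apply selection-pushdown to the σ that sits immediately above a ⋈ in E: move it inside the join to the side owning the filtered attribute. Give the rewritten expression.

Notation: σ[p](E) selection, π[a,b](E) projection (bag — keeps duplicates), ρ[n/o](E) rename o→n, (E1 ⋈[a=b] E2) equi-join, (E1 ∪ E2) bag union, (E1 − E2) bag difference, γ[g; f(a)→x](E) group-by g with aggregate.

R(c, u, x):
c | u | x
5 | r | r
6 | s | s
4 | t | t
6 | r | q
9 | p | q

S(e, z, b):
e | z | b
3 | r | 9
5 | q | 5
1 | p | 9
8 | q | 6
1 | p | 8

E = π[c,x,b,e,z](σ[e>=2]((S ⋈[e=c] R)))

σ filters on e, owned by the left side.
E' = π[c,x,b,e,z]((σ[e>=2](S) ⋈[e=c] R))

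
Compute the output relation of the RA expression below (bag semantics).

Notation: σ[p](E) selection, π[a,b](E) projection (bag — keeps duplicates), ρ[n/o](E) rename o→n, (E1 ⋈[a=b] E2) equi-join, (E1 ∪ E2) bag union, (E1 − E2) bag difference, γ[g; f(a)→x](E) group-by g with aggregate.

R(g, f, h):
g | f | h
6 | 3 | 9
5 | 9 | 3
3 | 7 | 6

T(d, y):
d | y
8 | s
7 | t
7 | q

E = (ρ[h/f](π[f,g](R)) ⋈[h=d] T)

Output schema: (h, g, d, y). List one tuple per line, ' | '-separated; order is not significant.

Subexpression sizes:
  R → 3
  π[f,g](R) → 3
  ρ[h/f](π[f,g](R)) → 3
  T → 3
  (ρ[h/f](π[f,g](R)) ⋈[h=d] T) → 2

== RESULT ==
h | g | d | y
7 | 3 | 7 | q
7 | 3 | 7 | t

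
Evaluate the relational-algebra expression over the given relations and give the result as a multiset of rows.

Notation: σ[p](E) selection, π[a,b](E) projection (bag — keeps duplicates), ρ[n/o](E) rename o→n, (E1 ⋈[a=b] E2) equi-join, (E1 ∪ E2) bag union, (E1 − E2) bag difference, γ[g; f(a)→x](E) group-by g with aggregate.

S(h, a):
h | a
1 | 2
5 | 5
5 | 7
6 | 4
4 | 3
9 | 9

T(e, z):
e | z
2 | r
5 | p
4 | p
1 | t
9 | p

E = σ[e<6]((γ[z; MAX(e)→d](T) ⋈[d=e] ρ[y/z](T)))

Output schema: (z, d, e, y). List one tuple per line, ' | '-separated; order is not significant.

Stepwise |·|:
  T → 5
  γ[z; MAX(e)→d](T) → 3
  T → 5
  ρ[y/z](T) → 5
  (γ[z; MAX(e)→d](T) ⋈[d=e] ρ[y/z](T)) → 3
  σ[e<6]((γ[z; MAX(e)→d](T) ⋈[d=e] ρ[y/z](T))) → 2

== RESULT ==
z | d | e | y
r | 2 | 2 | r
t | 1 | 1 | t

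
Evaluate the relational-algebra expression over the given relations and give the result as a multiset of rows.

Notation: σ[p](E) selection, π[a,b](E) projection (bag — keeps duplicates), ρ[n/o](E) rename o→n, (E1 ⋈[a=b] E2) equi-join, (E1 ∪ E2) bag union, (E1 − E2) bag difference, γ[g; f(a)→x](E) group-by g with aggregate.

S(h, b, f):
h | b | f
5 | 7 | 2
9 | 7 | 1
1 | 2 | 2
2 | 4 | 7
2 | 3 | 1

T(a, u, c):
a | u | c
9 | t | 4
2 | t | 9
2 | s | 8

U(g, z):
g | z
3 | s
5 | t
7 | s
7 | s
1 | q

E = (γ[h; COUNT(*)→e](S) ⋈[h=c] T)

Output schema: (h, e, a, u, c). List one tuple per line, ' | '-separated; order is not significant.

Per-node cardinality:
  S → 5
  γ[h; COUNT(*)→e](S) → 4
  T → 3
  (γ[h; COUNT(*)→e](S) ⋈[h=c] T) → 1

== RESULT ==
h | e | a | u | c
9 | 1 | 2 | t | 9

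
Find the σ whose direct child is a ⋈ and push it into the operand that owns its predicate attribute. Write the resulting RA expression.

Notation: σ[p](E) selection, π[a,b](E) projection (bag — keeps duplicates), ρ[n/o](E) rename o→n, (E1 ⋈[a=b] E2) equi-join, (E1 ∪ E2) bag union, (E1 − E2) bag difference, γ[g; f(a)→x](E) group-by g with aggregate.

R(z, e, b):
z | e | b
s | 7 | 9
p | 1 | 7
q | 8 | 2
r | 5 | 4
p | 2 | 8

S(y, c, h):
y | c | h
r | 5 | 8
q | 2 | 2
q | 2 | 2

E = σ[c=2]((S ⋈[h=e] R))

σ filters on c, owned by the left side.
E' = (σ[c=2](S) ⋈[h=e] R)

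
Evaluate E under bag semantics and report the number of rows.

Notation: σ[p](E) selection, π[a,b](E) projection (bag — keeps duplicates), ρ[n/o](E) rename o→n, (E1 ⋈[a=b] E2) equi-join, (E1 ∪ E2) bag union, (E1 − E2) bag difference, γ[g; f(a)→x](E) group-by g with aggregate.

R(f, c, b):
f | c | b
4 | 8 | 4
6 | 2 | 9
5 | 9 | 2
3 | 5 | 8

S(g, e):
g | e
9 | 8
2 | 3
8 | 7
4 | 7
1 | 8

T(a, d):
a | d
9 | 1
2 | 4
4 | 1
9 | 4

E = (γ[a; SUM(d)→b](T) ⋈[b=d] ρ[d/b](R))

Per-node cardinality:
  T → 4
  γ[a; SUM(d)→b](T) → 3
  R → 4
  ρ[d/b](R) → 4
  (γ[a; SUM(d)→b](T) ⋈[b=d] ρ[d/b](R)) → 1

|E| = 1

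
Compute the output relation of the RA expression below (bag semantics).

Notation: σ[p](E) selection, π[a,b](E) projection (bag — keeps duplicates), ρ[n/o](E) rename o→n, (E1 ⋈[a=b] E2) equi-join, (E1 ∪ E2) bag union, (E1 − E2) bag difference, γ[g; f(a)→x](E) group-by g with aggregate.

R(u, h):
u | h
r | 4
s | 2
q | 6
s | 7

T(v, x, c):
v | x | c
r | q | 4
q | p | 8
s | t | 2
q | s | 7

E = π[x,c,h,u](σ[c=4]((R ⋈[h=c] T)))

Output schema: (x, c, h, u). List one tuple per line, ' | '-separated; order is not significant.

Per-node cardinality:
  R → 4
  T → 4
  (R ⋈[h=c] T) → 3
  σ[c=4]((R ⋈[h=c] T)) → 1
  π[x,c,h,u](σ[c=4]((R ⋈[h=c] T))) → 1

== RESULT ==
x | c | h | u
q | 4 | 4 | r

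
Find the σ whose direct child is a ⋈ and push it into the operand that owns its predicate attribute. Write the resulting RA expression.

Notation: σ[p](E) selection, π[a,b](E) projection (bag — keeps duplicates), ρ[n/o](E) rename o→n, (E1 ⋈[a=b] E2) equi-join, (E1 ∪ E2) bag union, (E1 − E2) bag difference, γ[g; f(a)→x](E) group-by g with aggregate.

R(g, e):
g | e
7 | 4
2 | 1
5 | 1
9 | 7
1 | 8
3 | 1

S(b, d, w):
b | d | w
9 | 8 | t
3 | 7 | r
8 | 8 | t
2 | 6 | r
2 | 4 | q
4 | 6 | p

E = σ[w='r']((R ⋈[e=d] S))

σ filters on w, owned by the right side.
E' = (R ⋈[e=d] σ[w='r'](S))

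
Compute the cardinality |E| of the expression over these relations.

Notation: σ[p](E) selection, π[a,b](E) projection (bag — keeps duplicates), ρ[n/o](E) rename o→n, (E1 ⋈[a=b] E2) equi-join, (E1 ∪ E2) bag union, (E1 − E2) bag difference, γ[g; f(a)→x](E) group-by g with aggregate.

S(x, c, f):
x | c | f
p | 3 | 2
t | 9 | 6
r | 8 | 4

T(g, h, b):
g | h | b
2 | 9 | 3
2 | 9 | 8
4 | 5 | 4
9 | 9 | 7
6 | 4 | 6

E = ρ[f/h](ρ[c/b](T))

Per-node cardinality:
  T → 5
  ρ[c/b](T) → 5
  ρ[f/h](ρ[c/b](T)) → 5

|E| = 5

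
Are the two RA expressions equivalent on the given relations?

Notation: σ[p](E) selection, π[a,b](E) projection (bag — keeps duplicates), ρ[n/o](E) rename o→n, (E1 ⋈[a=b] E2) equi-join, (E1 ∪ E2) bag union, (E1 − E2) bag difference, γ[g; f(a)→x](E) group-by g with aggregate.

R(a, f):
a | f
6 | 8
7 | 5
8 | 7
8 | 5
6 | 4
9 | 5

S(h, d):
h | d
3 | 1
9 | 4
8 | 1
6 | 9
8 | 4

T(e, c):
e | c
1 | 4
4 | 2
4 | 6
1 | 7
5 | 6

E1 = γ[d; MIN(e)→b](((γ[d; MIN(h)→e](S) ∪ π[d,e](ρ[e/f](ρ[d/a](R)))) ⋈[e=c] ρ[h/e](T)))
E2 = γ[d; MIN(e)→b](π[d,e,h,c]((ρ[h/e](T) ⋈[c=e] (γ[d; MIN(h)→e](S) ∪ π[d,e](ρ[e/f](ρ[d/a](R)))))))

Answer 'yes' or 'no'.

E1 row counts bottom-up:
  S → 5
  γ[d; MIN(h)→e](S) → 3
  R → 6
  ρ[d/a](R) → 6
  ρ[e/f](ρ[d/a](R)) → 6
  π[d,e](ρ[e/f](ρ[d/a](R))) → 6
  (γ[d; MIN(h)→e](S) ∪ π[d,e](ρ[e/f](ρ[d/a](R)))) → 9
  T → 5
  ρ[h/e](T) → 5
  ((γ[d; MIN(h)→e](S) ∪ π[d,e](ρ[e/f](ρ[d/a](R)))) ⋈[e=c] ρ[h/e](T)) → 4
  γ[d; MIN(e)→b](((γ[d; MIN(h)→e](S) ∪ π[d,e](ρ[e/f](ρ[d/a](R)))) ⋈[e=c] ρ[h/e](T))) → 3
E2 row counts bottom-up:
  T → 5
  ρ[h/e](T) → 5
  S → 5
  γ[d; MIN(h)→e](S) → 3
  R → 6
  ρ[d/a](R) → 6
  ρ[e/f](ρ[d/a](R)) → 6
  π[d,e](ρ[e/f](ρ[d/a](R))) → 6
  (γ[d; MIN(h)→e](S) ∪ π[d,e](ρ[e/f](ρ[d/a](R)))) → 9
  (ρ[h/e](T) ⋈[c=e] (γ[d; MIN(h)→e](S) ∪ π[d,e](ρ[e/f](ρ[d/a](R))))) → 4
  π[d,e,h,c]((ρ[h/e](T) ⋈[c=e] (γ[d; MIN(h)→e](S) ∪ π[d,e](ρ[e/f](ρ[d/a](R)))))) → 4
  γ[d; MIN(e)→b](π[d,e,h,c]((ρ[h/e](T) ⋈[c=e] (γ[d; MIN(h)→e](S) ∪ π[d,e](ρ[e/f](ρ[d/a](R))))))) → 3

E1 and E2 produce the same multiset:
d | b
6 | 4
8 | 7
9 | 6

yes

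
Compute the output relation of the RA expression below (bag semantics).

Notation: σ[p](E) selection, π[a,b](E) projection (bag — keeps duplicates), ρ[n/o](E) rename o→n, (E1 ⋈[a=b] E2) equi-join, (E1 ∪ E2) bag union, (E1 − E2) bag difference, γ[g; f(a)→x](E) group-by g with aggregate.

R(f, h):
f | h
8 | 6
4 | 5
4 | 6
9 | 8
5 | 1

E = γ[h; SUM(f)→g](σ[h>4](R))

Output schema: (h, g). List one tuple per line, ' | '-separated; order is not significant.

Per-node cardinality:
  R → 5
  σ[h>4](R) → 4
  γ[h; SUM(f)→g](σ[h>4](R)) → 3

== RESULT ==
h | g
5 | 4
6 | 12
8 | 9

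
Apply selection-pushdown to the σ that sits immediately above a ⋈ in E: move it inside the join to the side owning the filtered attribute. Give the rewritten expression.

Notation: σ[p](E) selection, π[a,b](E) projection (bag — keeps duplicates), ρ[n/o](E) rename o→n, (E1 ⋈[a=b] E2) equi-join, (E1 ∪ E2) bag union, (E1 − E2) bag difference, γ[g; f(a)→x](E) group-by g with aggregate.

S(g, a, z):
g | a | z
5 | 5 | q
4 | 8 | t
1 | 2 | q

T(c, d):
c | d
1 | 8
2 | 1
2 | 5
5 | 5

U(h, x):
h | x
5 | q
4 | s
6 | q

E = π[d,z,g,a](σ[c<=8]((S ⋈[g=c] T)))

σ filters on c, owned by the right side.
E' = π[d,z,g,a]((S ⋈[g=c] σ[c<=8](T)))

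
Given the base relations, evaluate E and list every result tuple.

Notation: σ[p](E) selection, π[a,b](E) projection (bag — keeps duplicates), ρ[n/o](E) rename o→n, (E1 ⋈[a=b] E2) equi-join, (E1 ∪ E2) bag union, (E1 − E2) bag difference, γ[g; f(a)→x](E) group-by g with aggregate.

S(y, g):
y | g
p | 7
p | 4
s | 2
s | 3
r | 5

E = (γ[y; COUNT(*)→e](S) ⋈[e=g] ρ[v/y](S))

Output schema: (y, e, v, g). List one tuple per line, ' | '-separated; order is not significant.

Row counts bottom-up:
  S → 5
  γ[y; COUNT(*)→e](S) → 3
  S → 5
  ρ[v/y](S) → 5
  (γ[y; COUNT(*)→e](S) ⋈[e=g] ρ[v/y](S)) → 2

== RESULT ==
y | e | v | g
p | 2 | s | 2
s | 2 | s | 2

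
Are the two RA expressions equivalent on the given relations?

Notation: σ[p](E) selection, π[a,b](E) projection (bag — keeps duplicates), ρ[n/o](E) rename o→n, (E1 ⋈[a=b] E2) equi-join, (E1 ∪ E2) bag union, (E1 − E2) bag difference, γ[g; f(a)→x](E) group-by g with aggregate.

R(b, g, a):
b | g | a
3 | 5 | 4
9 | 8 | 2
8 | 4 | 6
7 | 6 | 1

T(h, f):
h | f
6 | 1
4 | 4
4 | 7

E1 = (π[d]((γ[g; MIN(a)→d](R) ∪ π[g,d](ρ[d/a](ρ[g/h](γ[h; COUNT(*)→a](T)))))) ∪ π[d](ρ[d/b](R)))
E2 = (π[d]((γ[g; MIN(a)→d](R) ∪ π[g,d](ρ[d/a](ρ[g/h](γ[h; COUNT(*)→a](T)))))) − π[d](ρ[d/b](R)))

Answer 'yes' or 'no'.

E1 row counts bottom-up:
  R → 4
  γ[g; MIN(a)→d](R) → 4
  T → 3
  γ[h; COUNT(*)→a](T) → 2
  ρ[g/h](γ[h; COUNT(*)→a](T)) → 2
  ρ[d/a](ρ[g/h](γ[h; COUNT(*)→a](T))) → 2
  π[g,d](ρ[d/a](ρ[g/h](γ[h; COUNT(*)→a](T)))) → 2
  (γ[g; MIN(a)→d](R) ∪ π[g,d](ρ[d/a](ρ[g/h](γ[h; COUNT(*)→a](T))))) → 6
  π[d]((γ[g; MIN(a)→d](R) ∪ π[g,d](ρ[d/a](ρ[g/h](γ[h; COUNT(*)→a](T)))))) → 6
  R → 4
  ρ[d/b](R) → 4
  π[d](ρ[d/b](R)) → 4
  (π[d]((γ[g; MIN(a)→d](R) ∪ π[g,d](ρ[d/a](ρ[g/h](γ[h; COUNT(*)→a](T)))))) ∪ π[d](ρ[d/b](R))) → 10
E2 row counts bottom-up:
  R → 4
  γ[g; MIN(a)→d](R) → 4
  T → 3
  γ[h; COUNT(*)→a](T) → 2
  ρ[g/h](γ[h; COUNT(*)→a](T)) → 2
  ρ[d/a](ρ[g/h](γ[h; COUNT(*)→a](T))) → 2
  π[g,d](ρ[d/a](ρ[g/h](γ[h; COUNT(*)→a](T)))) → 2
  (γ[g; MIN(a)→d](R) ∪ π[g,d](ρ[d/a](ρ[g/h](γ[h; COUNT(*)→a](T))))) → 6
  π[d]((γ[g; MIN(a)→d](R) ∪ π[g,d](ρ[d/a](ρ[g/h](γ[h; COUNT(*)→a](T)))))) → 6
  R → 4
  ρ[d/b](R) → 4
  π[d](ρ[d/b](R)) → 4
  (π[d]((γ[g; MIN(a)→d](R) ∪ π[g,d](ρ[d/a](ρ[g/h](γ[h; COUNT(*)→a](T)))))) − π[d](ρ[d/b](R))) → 6

E1 result:
d
1
1
2
2
3
4
6
7
8
9
E2 result:
d
1
1
2
2
4
6
Witness: (8,) appears 1× in E1 but 0× in E2.

no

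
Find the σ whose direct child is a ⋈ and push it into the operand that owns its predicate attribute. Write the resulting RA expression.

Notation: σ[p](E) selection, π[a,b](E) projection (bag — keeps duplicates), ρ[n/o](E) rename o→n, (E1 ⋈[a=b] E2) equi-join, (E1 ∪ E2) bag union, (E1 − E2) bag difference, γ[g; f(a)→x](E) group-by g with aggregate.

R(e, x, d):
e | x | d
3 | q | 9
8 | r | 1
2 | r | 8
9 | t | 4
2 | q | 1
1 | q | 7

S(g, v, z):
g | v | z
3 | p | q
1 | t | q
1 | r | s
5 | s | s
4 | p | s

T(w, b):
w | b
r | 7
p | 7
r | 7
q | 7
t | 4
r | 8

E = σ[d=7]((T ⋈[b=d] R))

σ filters on d, owned by the right side.
E' = (T ⋈[b=d] σ[d=7](R))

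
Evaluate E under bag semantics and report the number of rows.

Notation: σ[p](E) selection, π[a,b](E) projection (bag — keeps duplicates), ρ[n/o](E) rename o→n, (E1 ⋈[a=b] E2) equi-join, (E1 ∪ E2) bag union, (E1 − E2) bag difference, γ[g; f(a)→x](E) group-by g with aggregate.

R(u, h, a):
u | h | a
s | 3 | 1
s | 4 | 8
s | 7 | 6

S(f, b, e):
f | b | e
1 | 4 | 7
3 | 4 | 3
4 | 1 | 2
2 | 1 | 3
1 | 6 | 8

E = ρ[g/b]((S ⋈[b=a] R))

Row counts bottom-up:
  S → 5
  R → 3
  (S ⋈[b=a] R) → 3
  ρ[g/b]((S ⋈[b=a] R)) → 3

|E| = 3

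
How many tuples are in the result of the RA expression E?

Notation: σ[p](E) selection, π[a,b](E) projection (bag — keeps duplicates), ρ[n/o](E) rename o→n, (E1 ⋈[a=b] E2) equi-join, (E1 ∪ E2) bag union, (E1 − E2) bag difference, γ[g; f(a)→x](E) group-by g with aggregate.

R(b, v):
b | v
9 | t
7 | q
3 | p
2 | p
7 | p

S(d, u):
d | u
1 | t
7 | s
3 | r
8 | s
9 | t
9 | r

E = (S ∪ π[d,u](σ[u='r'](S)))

Row counts bottom-up:
  S → 6
  S → 6
  σ[u='r'](S) → 2
  π[d,u](σ[u='r'](S)) → 2
  (S ∪ π[d,u](σ[u='r'](S))) → 8

|E| = 8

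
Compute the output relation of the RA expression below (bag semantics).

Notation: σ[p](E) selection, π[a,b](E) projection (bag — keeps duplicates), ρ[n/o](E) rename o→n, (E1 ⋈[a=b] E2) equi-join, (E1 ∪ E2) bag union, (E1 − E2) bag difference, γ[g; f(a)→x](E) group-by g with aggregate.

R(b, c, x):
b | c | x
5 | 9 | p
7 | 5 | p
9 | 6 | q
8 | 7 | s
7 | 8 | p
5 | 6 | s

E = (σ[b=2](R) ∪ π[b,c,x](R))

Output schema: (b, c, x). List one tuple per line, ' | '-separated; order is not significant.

Subexpression sizes:
  R → 6
  σ[b=2](R) → 0
  R → 6
  π[b,c,x](R) → 6
  (σ[b=2](R) ∪ π[b,c,x](R)) → 6

== RESULT ==
b | c | x
5 | 6 | s
5 | 9 | p
7 | 5 | p
7 | 8 | p
8 | 7 | s
9 | 6 | q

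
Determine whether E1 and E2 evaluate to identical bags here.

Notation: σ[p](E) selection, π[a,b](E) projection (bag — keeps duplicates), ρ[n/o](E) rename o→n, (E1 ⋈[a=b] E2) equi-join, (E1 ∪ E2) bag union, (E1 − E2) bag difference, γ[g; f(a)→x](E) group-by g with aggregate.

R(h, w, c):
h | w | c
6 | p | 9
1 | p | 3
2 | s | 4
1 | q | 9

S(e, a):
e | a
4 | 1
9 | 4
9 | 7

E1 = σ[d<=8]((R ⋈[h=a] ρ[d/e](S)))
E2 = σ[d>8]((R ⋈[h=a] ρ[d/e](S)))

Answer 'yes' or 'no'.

E1 per-node cardinality:
  R → 4
  S → 3
  ρ[d/e](S) → 3
  (R ⋈[h=a] ρ[d/e](S)) → 2
  σ[d<=8]((R ⋈[h=a] ρ[d/e](S))) → 2
E2 per-node cardinality:
  R → 4
  S → 3
  ρ[d/e](S) → 3
  (R ⋈[h=a] ρ[d/e](S)) → 2
  σ[d>8]((R ⋈[h=a] ρ[d/e](S))) → 0

E1 result:
h | w | c | d | a
1 | p | 3 | 4 | 1
1 | q | 9 | 4 | 1
E2 result:
h | w | c | d | a
(0 rows)
Witness: (1, 'p', 3, 4, 1) appears 1× in E1 but 0× in E2.

no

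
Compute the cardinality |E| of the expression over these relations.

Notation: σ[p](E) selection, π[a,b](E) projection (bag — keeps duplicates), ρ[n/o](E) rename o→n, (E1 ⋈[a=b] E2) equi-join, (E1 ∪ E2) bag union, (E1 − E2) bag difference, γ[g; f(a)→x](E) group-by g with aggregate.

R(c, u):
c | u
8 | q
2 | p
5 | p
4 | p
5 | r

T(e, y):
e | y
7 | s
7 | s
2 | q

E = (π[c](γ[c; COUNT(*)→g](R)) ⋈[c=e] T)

Per-node cardinality:
  R → 5
  γ[c; COUNT(*)→g](R) → 4
  π[c](γ[c; COUNT(*)→g](R)) → 4
  T → 3
  (π[c](γ[c; COUNT(*)→g](R)) ⋈[c=e] T) → 1

|E| = 1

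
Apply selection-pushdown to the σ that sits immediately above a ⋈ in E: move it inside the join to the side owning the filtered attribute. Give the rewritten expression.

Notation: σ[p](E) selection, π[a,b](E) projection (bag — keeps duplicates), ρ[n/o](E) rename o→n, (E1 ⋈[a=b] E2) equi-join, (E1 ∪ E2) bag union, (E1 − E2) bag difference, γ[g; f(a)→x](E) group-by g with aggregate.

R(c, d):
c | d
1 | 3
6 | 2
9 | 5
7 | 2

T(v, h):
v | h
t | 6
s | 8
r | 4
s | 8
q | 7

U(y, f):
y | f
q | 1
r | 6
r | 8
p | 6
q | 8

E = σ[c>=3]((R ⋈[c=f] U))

σ filters on c, owned by the left side.
E' = (σ[c>=3](R) ⋈[c=f] U)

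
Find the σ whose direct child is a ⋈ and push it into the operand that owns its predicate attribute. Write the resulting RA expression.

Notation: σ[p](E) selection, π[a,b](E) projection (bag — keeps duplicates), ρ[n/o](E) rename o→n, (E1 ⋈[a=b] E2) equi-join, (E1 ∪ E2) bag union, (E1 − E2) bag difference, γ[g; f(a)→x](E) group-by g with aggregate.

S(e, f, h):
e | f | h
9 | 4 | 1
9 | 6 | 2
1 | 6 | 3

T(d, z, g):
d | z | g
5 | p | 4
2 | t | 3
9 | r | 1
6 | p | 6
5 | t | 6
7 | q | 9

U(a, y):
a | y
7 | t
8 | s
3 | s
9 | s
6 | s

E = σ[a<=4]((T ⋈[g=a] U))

σ filters on a, owned by the right side.
E' = (T ⋈[g=a] σ[a<=4](U))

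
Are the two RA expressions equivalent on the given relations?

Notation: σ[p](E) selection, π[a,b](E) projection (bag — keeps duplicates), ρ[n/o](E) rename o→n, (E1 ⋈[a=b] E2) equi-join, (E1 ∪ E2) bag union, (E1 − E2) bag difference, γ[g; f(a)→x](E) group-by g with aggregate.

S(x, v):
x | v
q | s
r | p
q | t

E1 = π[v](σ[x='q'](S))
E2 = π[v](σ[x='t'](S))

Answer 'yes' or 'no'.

E1 stepwise |·|:
  S → 3
  σ[x='q'](S) → 2
  π[v](σ[x='q'](S)) → 2
E2 stepwise |·|:
  S → 3
  σ[x='t'](S) → 0
  π[v](σ[x='t'](S)) → 0

E1 result:
v
s
t
E2 result:
v
(0 rows)
Witness: ('t',) appears 1× in E1 but 0× in E2.

no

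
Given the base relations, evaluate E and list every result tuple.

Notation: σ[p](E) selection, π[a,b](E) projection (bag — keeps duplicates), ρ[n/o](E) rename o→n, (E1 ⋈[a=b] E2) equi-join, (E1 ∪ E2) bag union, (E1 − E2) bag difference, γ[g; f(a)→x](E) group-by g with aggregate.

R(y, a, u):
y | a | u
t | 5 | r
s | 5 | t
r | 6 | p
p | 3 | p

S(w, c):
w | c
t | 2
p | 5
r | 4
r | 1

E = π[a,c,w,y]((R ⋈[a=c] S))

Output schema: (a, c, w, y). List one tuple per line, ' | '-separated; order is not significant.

Stepwise |·|:
  R → 4
  S → 4
  (R ⋈[a=c] S) → 2
  π[a,c,w,y]((R ⋈[a=c] S)) → 2

== RESULT ==
a | c | w | y
5 | 5 | p | s
5 | 5 | p | t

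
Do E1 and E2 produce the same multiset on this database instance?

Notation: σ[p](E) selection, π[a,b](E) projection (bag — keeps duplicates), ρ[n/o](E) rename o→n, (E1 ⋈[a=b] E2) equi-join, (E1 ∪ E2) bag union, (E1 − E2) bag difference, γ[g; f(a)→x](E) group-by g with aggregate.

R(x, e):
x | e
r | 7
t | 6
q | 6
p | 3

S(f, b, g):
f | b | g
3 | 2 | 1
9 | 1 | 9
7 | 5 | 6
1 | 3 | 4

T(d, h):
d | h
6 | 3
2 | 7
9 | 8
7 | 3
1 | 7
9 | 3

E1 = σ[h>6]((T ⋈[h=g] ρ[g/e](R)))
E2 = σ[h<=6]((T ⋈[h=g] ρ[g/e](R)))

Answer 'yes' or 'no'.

E1 subexpression sizes:
  T → 6
  R → 4
  ρ[g/e](R) → 4
  (T ⋈[h=g] ρ[g/e](R)) → 5
  σ[h>6]((T ⋈[h=g] ρ[g/e](R))) → 2
E2 subexpression sizes:
  T → 6
  R → 4
  ρ[g/e](R) → 4
  (T ⋈[h=g] ρ[g/e](R)) → 5
  σ[h<=6]((T ⋈[h=g] ρ[g/e](R))) → 3

E1 result:
d | h | x | g
1 | 7 | r | 7
2 | 7 | r | 7
E2 result:
d | h | x | g
6 | 3 | p | 3
7 | 3 | p | 3
9 | 3 | p | 3
Witness: (9, 3, 'p', 3) appears 0× in E1 but 1× in E2.

no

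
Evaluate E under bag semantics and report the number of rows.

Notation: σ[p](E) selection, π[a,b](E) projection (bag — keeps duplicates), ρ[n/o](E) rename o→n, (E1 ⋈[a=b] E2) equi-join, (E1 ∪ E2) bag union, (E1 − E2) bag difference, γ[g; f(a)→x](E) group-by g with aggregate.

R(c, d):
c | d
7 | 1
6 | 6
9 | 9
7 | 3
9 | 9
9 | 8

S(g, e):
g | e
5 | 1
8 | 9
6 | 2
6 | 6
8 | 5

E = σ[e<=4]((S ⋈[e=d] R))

Per-node cardinality:
  S → 5
  R → 6
  (S ⋈[e=d] R) → 4
  σ[e<=4]((S ⋈[e=d] R)) → 1

|E| = 1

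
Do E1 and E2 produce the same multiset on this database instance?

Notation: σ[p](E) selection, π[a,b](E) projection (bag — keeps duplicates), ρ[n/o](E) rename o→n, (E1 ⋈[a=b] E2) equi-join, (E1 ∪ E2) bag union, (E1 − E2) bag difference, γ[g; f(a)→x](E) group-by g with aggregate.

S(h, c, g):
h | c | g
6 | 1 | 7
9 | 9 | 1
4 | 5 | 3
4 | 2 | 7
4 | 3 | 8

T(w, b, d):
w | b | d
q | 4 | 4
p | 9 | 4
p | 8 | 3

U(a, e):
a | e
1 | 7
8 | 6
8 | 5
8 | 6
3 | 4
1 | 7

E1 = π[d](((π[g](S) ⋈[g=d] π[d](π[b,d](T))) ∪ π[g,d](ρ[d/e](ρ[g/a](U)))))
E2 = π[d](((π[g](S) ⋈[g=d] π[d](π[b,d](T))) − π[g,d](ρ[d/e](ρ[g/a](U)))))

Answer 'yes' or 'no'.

E1 stepwise |·|:
  S → 5
  π[g](S) → 5
  T → 3
  π[b,d](T) → 3
  π[d](π[b,d](T)) → 3
  (π[g](S) ⋈[g=d] π[d](π[b,d](T))) → 1
  U → 6
  ρ[g/a](U) → 6
  ρ[d/e](ρ[g/a](U)) → 6
  π[g,d](ρ[d/e](ρ[g/a](U))) → 6
  ((π[g](S) ⋈[g=d] π[d](π[b,d](T))) ∪ π[g,d](ρ[d/e](ρ[g/a](U)))) → 7
  π[d](((π[g](S) ⋈[g=d] π[d](π[b,d](T))) ∪ π[g,d](ρ[d/e](ρ[g/a](U))))) → 7
E2 stepwise |·|:
  S → 5
  π[g](S) → 5
  T → 3
  π[b,d](T) → 3
  π[d](π[b,d](T)) → 3
  (π[g](S) ⋈[g=d] π[d](π[b,d](T))) → 1
  U → 6
  ρ[g/a](U) → 6
  ρ[d/e](ρ[g/a](U)) → 6
  π[g,d](ρ[d/e](ρ[g/a](U))) → 6
  ((π[g](S) ⋈[g=d] π[d](π[b,d](T))) − π[g,d](ρ[d/e](ρ[g/a](U)))) → 1
  π[d](((π[g](S) ⋈[g=d] π[d](π[b,d](T))) − π[g,d](ρ[d/e](ρ[g/a](U))))) → 1

E1 result:
d
3
4
5
6
6
7
7
E2 result:
d
3
Witness: (6,) appears 2× in E1 but 0× in E2.

no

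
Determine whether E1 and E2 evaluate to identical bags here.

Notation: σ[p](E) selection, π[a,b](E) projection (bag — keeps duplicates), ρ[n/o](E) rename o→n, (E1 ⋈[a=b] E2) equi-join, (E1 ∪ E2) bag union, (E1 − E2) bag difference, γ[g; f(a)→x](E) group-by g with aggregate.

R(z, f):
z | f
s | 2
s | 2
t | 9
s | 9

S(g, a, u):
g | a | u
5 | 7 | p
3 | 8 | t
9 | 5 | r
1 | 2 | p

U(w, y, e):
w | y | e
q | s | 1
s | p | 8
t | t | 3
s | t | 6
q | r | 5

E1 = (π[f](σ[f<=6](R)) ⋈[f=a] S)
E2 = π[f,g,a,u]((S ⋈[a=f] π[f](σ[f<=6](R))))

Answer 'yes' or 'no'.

E1 stepwise |·|:
  R → 4
  σ[f<=6](R) → 2
  π[f](σ[f<=6](R)) → 2
  S → 4
  (π[f](σ[f<=6](R)) ⋈[f=a] S) → 2
E2 stepwise |·|:
  S → 4
  R → 4
  σ[f<=6](R) → 2
  π[f](σ[f<=6](R)) → 2
  (S ⋈[a=f] π[f](σ[f<=6](R))) → 2
  π[f,g,a,u]((S ⋈[a=f] π[f](σ[f<=6](R)))) → 2

E1 and E2 produce the same multiset:
f | g | a | u
2 | 1 | 2 | p
2 | 1 | 2 | p

yes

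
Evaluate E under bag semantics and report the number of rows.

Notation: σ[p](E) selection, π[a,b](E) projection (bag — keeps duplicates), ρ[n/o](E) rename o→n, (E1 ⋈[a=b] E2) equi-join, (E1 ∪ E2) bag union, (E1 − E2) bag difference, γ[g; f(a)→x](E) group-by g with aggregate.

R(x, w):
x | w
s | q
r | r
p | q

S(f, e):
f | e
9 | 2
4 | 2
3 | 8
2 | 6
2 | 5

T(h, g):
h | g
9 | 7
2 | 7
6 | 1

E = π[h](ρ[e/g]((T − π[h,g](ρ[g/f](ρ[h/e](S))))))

Row counts bottom-up:
  T → 3
  S → 5
  ρ[h/e](S) → 5
  ρ[g/f](ρ[h/e](S)) → 5
  π[h,g](ρ[g/f](ρ[h/e](S))) → 5
  (T − π[h,g](ρ[g/f](ρ[h/e](S)))) → 3
  ρ[e/g]((T − π[h,g](ρ[g/f](ρ[h/e](S))))) → 3
  π[h](ρ[e/g]((T − π[h,g](ρ[g/f](ρ[h/e](S)))))) → 3

|E| = 3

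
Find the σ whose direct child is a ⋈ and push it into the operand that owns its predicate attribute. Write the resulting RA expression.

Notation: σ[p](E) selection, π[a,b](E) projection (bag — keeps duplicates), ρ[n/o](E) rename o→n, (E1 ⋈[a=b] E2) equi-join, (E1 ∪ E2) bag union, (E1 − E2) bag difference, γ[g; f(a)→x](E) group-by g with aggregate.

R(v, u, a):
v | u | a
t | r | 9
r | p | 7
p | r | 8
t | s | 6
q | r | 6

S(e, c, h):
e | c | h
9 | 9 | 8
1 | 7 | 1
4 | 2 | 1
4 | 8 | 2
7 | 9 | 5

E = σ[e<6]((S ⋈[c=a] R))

σ filters on e, owned by the left side.
E' = (σ[e<6](S) ⋈[c=a] R)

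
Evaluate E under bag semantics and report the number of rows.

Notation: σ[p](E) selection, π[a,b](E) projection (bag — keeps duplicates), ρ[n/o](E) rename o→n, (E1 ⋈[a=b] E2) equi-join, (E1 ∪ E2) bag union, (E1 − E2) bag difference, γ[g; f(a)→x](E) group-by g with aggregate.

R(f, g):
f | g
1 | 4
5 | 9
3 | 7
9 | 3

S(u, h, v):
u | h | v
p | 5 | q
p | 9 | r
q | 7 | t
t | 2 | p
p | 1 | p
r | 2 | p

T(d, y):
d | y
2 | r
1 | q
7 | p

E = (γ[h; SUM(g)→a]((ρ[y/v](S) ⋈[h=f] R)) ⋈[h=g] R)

Row counts bottom-up:
  S → 6
  ρ[y/v](S) → 6
  R → 4
  (ρ[y/v](S) ⋈[h=f] R) → 3
  γ[h; SUM(g)→a]((ρ[y/v](S) ⋈[h=f] R)) → 3
  R → 4
  (γ[h; SUM(g)→a]((ρ[y/v](S) ⋈[h=f] R)) ⋈[h=g] R) → 1

|E| = 1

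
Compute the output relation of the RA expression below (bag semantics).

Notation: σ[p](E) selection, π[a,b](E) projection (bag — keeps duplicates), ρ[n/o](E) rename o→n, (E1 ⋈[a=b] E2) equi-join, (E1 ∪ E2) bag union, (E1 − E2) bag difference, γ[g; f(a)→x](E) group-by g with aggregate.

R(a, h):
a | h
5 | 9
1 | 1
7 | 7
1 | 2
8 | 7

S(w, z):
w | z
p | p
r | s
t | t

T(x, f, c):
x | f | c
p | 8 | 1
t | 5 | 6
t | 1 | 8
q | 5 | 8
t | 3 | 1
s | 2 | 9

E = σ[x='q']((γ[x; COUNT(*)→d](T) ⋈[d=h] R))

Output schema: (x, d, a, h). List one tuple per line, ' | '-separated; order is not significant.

Row counts bottom-up:
  T → 6
  γ[x; COUNT(*)→d](T) → 4
  R → 5
  (γ[x; COUNT(*)→d](T) ⋈[d=h] R) → 3
  σ[x='q']((γ[x; COUNT(*)→d](T) ⋈[d=h] R)) → 1

== RESULT ==
x | d | a | h
q | 1 | 1 | 1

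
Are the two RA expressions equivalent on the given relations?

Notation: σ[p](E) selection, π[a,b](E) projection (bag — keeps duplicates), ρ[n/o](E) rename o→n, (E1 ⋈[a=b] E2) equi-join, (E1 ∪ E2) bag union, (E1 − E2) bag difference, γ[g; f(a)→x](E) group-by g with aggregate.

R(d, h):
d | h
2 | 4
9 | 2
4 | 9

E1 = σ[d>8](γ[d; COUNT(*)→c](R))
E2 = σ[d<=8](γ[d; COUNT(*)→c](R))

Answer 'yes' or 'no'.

E1 subexpression sizes:
  R → 3
  γ[d; COUNT(*)→c](R) → 3
  σ[d>8](γ[d; COUNT(*)→c](R)) → 1
E2 subexpression sizes:
  R → 3
  γ[d; COUNT(*)→c](R) → 3
  σ[d<=8](γ[d; COUNT(*)→c](R)) → 2

E1 result:
d | c
9 | 1
E2 result:
d | c
2 | 1
4 | 1
Witness: (9, 1) appears 1× in E1 but 0× in E2.

no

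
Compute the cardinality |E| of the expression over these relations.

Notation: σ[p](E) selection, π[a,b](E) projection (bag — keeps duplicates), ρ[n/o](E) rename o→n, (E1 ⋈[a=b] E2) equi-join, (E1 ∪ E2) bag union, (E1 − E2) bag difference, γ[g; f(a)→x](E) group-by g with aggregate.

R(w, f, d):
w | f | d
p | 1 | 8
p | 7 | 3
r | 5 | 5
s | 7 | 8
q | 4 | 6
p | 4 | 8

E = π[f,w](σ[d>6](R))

Per-node cardinality:
  R → 6
  σ[d>6](R) → 3
  π[f,w](σ[d>6](R)) → 3

|E| = 3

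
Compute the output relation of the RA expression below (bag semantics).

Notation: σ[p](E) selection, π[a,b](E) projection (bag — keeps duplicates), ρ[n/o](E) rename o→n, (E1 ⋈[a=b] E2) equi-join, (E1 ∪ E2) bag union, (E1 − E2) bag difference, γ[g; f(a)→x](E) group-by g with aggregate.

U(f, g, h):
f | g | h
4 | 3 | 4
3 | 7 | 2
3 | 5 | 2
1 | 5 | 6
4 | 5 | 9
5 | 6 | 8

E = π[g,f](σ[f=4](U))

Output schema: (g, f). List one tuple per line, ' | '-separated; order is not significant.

Row counts bottom-up:
  U → 6
  σ[f=4](U) → 2
  π[g,f](σ[f=4](U)) → 2

== RESULT ==
g | f
3 | 4
5 | 4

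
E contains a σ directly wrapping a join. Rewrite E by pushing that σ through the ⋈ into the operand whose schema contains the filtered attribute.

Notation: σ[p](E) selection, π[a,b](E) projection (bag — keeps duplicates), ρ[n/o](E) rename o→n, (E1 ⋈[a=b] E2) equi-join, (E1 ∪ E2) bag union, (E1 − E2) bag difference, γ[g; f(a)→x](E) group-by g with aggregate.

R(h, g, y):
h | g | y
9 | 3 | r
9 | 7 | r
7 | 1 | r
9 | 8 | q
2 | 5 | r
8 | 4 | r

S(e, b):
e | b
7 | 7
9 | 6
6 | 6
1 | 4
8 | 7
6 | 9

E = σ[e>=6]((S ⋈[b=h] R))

σ filters on e, owned by the left side.
E' = (σ[e>=6](S) ⋈[b=h] R)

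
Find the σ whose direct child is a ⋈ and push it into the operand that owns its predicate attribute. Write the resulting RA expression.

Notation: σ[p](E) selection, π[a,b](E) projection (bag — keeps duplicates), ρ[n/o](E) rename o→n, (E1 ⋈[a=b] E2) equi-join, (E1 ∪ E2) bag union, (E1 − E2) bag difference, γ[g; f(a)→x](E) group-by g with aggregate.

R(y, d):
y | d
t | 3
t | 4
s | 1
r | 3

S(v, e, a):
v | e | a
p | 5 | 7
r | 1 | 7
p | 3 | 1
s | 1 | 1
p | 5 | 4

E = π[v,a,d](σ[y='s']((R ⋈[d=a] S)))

σ filters on y, owned by the left side.
E' = π[v,a,d]((σ[y='s'](R) ⋈[d=a] S))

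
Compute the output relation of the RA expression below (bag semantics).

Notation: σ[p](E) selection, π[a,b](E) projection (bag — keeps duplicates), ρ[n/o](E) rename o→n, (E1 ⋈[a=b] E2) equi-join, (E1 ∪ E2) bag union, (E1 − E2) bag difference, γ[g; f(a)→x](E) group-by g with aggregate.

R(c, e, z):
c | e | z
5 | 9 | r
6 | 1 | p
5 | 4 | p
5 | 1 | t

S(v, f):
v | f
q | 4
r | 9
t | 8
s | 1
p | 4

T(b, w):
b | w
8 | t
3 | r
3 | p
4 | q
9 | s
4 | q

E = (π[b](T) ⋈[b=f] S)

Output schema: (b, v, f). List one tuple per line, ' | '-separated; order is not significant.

Row counts bottom-up:
  T → 6
  π[b](T) → 6
  S → 5
  (π[b](T) ⋈[b=f] S) → 6

== RESULT ==
b | v | f
4 | p | 4
4 | p | 4
4 | q | 4
4 | q | 4
8 | t | 8
9 | r | 9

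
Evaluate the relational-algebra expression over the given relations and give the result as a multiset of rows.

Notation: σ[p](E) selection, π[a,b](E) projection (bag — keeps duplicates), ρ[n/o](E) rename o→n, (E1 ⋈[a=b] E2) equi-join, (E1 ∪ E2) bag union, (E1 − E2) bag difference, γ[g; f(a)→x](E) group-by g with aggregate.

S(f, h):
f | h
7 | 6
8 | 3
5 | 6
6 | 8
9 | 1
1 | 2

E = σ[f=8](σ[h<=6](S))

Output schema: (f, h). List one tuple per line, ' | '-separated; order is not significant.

Per-node cardinality:
  S → 6
  σ[h<=6](S) → 5
  σ[f=8](σ[h<=6](S)) → 1

== RESULT ==
f | h
8 | 3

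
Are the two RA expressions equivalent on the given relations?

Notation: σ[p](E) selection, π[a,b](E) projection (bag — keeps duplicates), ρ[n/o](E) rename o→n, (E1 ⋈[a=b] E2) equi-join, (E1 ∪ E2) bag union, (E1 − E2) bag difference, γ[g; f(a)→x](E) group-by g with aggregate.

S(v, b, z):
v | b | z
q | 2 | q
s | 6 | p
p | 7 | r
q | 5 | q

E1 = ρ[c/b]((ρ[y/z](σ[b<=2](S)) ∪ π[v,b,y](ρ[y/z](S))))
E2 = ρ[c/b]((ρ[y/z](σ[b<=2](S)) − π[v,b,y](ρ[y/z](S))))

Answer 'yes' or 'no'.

E1 subexpression sizes:
  S → 4
  σ[b<=2](S) → 1
  ρ[y/z](σ[b<=2](S)) → 1
  S → 4
  ρ[y/z](S) → 4
  π[v,b,y](ρ[y/z](S)) → 4
  (ρ[y/z](σ[b<=2](S)) ∪ π[v,b,y](ρ[y/z](S))) → 5
  ρ[c/b]((ρ[y/z](σ[b<=2](S)) ∪ π[v,b,y](ρ[y/z](S)))) → 5
E2 subexpression sizes:
  S → 4
  σ[b<=2](S) → 1
  ρ[y/z](σ[b<=2](S)) → 1
  S → 4
  ρ[y/z](S) → 4
  π[v,b,y](ρ[y/z](S)) → 4
  (ρ[y/z](σ[b<=2](S)) − π[v,b,y](ρ[y/z](S))) → 0
  ρ[c/b]((ρ[y/z](σ[b<=2](S)) − π[v,b,y](ρ[y/z](S)))) → 0

E1 result:
v | c | y
p | 7 | r
q | 2 | q
q | 2 | q
q | 5 | q
s | 6 | p
E2 result:
v | c | y
(0 rows)
Witness: ('s', 6, 'p') appears 1× in E1 but 0× in E2.

no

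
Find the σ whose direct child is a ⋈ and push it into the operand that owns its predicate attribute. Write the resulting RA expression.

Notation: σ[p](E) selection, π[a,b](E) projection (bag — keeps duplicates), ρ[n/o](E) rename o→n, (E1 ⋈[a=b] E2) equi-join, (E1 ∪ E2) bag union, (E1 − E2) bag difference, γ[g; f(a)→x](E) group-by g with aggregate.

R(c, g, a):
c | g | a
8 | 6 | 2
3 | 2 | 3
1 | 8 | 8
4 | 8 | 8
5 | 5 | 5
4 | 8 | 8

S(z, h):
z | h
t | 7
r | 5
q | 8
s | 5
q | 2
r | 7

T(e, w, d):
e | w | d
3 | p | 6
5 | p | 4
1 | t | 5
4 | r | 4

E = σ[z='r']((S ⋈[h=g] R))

σ filters on z, owned by the left side.
E' = (σ[z='r'](S) ⋈[h=g] R)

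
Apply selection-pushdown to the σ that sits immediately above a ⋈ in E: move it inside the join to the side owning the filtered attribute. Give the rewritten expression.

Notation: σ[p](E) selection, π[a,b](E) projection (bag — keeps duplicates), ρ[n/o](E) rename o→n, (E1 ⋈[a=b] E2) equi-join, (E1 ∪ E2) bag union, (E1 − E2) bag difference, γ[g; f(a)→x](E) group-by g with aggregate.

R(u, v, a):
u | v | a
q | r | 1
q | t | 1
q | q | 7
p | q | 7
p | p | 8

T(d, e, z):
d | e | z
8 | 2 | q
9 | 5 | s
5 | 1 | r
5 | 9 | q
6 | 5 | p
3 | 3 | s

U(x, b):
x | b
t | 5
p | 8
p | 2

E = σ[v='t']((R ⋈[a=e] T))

σ filters on v, owned by the left side.
E' = (σ[v='t'](R) ⋈[a=e] T)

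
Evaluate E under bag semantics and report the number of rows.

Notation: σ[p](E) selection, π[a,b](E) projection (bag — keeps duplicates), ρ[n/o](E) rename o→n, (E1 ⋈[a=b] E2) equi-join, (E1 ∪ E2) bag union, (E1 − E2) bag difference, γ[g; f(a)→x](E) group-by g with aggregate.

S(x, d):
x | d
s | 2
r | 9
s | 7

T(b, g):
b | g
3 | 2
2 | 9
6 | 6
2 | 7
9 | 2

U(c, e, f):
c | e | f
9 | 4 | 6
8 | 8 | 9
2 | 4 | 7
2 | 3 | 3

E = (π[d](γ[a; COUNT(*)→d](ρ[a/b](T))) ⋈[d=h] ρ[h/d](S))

Subexpression sizes:
  T → 5
  ρ[a/b](T) → 5
  γ[a; COUNT(*)→d](ρ[a/b](T)) → 4
  π[d](γ[a; COUNT(*)→d](ρ[a/b](T))) → 4
  S → 3
  ρ[h/d](S) → 3
  (π[d](γ[a; COUNT(*)→d](ρ[a/b](T))) ⋈[d=h] ρ[h/d](S)) → 1

|E| = 1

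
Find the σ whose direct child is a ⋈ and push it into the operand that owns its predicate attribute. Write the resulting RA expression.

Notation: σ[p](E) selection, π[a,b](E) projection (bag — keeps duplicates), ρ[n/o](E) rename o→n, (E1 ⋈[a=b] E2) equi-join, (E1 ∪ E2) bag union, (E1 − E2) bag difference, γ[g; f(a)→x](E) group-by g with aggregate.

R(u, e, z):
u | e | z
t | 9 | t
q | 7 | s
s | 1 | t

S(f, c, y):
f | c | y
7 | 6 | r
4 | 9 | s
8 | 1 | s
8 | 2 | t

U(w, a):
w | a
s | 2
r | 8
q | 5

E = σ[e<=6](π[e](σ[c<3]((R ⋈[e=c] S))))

σ filters on c, owned by the right side.
E' = σ[e<=6](π[e]((R ⋈[e=c] σ[c<3](S))))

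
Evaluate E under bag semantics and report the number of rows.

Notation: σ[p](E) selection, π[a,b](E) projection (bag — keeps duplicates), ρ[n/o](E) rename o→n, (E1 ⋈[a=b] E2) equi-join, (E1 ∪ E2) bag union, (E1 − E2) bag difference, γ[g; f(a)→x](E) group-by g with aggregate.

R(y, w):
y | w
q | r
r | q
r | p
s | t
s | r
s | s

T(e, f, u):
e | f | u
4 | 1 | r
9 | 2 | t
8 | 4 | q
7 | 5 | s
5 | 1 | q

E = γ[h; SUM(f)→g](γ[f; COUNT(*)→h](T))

Per-node cardinality:
  T → 5
  γ[f; COUNT(*)→h](T) → 4
  γ[h; SUM(f)→g](γ[f; COUNT(*)→h](T)) → 2

|E| = 2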